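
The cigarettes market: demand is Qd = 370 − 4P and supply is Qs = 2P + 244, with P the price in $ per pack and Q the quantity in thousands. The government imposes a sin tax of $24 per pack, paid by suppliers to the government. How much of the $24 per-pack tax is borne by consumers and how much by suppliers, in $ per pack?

Consumers bear $8 per pack; suppliers bear $16 per pack.

Without the tax, 370 − 4P = 2P + 244 gives 6P = 126, so P* = $21 and Q* = 286.
With the tax collected from suppliers, supply shifts: Qs = 2(P − 24) + 244.
New equilibrium: consumers pay $29, suppliers receive $5, Q = 254. (Wedge: Pb − Ps = 24.)
Burden on consumers: $8; on suppliers: $16. (They sum to $24.)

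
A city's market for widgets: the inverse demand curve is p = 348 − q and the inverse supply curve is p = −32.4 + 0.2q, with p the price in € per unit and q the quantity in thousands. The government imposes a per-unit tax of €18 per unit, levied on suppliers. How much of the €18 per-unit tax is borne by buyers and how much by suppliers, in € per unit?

Buyers bear €15 per unit; suppliers bear €3 per unit.

Inverting to q(p) form: qd = 348 − p; qs = 5p + 162.
Without the tax, 348 − p = 5p + 162 gives 6p = 186, so p* = €31 and q* = 317.
With the tax collected from suppliers, supply shifts: qs = 5(p − 18) + 162.
New equilibrium: buyers pay €46, suppliers receive €28, q = 302. (Wedge: pb − ps = 18.)
Burden on buyers: €15; on suppliers: €3. (They sum to €18.)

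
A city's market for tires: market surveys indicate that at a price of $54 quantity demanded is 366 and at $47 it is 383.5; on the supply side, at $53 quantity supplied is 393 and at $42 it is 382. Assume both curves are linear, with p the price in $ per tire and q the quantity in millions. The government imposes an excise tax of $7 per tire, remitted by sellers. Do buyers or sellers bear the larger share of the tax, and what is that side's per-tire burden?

Demand slope: (383.5 − 366)/(47 − 54) = -2.5, so qd = 501 − 2.5p.
Supply slope: (382 − 393)/(42 − 53) = 1, so qs = p + 340.
Before the tax: set 501 − 2.5p = p + 340 → p* = $46, q* = 386.
With the tax collected from sellers, supply shifts: qs = (p − 7) + 340.
Solving gives q = 381 with buyers paying $48 and sellers receiving $41 (the $7 wedge).
Per-tire burden: buyers $2, sellers $5.
Sellers take the larger share because supply is less price-elastic here (demand slope 2.5 vs supply slope 1).

Sellers bear the larger share: $5 per tire.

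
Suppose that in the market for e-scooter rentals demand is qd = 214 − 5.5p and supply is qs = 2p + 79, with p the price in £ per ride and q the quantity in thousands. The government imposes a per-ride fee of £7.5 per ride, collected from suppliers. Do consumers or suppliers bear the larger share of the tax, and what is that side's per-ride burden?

Suppliers bear the larger share: £5.5 per ride.

Without the tax, 214 − 5.5p = 2p + 79 gives 7.5p = 135, so p* = £18 and q* = 115.
With the tax collected from suppliers, supply shifts: qs = 2(p − 7.5) + 79.
Solving gives q = 104 with consumers paying £20 and suppliers receiving £12.5 (the £7.5 wedge).
Per-ride burden: consumers £2, suppliers £5.5.
Suppliers take the larger share because supply is less price-elastic here (demand slope 5.5 vs supply slope 2).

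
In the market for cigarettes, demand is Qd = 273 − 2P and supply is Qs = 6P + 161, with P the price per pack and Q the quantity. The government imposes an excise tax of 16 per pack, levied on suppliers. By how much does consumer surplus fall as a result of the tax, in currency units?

Consumer surplus falls by 2796.

Without the tax, 273 − 2P = 6P + 161 gives 8P = 112, so P* = 14 and Q* = 245.
With the tax collected from suppliers, supply shifts: Qs = 6(P − 16) + 161.
Solving gives Q = 221 with buyers paying 26 and suppliers receiving 10 (the 16 wedge).
ΔCS is the trapezoid between Q = 221 and Q = 245 of height 12: ½ · (245 + 221) · 12 = 2796.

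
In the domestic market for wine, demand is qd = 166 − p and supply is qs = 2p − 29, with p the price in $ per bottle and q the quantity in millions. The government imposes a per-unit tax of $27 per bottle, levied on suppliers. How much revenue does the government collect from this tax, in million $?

Without the tax, 166 − p = 2p − 29 gives 3p = 195, so p* = $65 and q* = 101.
With the tax collected from suppliers, supply shifts: qs = 2(p − 27) − 29.
New equilibrium: buyers pay $83, suppliers receive $56, q = 83. (Wedge: pb − ps = 27.)
Revenue = t · Q = 27 · 83 = $2241.

Tax revenue = $2241 million.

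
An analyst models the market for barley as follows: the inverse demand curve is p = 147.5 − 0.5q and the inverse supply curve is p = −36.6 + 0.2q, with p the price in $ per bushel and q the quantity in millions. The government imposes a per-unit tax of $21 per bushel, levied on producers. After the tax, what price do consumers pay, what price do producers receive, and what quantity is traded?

Consumers pay $31; producers receive $10; quantity = 233.

Rewrite in direct form: qd = 295 − 2p and qs = 5p + 183.
Without the tax, 295 − 2p = 5p + 183 gives 7p = 112, so p* = $16 and q* = 263.
With the tax collected from producers, supply shifts: qs = 5(p − 21) + 183.
Solving gives q = 233 with consumers paying $31 and producers receiving $10 (the $21 wedge).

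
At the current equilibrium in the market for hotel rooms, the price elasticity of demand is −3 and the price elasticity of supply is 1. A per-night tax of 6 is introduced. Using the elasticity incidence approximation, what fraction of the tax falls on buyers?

Incidence ratio: buyers' share ≈ εs / (εs + |εd|) = 1 / (1 + 3) = 0.25.
Supply is the less elastic side, so buyers bear the smaller share.

Buyers' share ≈ 0.25.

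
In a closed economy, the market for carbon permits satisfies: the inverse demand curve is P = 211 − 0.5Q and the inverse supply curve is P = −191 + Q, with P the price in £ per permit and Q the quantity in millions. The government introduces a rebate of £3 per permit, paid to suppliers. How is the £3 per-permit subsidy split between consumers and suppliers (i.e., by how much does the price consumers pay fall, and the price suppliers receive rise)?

Rewrite in direct form: Qd = 422 − 2P and Qs = P + 191.
Without the subsidy, 422 − 2P = P + 191 gives 3P = 231, so P* = £77 and Q* = 268.
With a per-unit subsidy paid to suppliers, each receives P + 3 per unit sold, so supply becomes Qs = (P + 3) + 191.
New equilibrium: consumers pay £76, suppliers receive £79, Q = 270. (Wedge: Pb − Ps = −3.)
Gain to consumers: £1; to suppliers: £2. (They sum to £3.)

Consumers gain £1 per permit; suppliers gain £2 per permit.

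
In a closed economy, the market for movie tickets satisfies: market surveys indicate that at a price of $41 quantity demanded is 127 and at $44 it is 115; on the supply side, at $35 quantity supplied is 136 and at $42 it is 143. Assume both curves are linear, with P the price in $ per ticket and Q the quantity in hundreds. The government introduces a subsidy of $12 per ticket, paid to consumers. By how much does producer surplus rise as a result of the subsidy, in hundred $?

Producer surplus rises by $1380.48 hundred.

Demand slope: (115 − 127)/(44 − 41) = -4, so Qd = 291 − 4P.
Supply slope: (143 − 136)/(42 − 35) = 1, so Qs = P + 101.
Without the subsidy, 291 − 4P = P + 101 gives 5P = 190, so P* = $38 and Q* = 139.
With a per-unit subsidy paid to consumers, each effectively pays P − 12, so demand becomes Qd = 291 − 4(P − 12).
New equilibrium: consumers pay $35.6, sellers receive $47.6, Q = 148.6. (Wedge: Pb − Ps = −12.)
ΔPS is the trapezoid between Q = 148.6 and Q = 139 of height $9.6: ½ · (139 + 148.6) · 9.6 = $1380.48.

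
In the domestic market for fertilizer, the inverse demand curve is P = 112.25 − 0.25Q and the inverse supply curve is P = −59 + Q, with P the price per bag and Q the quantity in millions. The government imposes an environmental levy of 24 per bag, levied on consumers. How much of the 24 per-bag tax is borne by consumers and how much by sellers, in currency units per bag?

Consumers bear 4.8 per bag; sellers bear 19.2 per bag.

Rewrite in direct form: Qd = 449 − 4P and Qs = P + 59.
Without the tax, 449 − 4P = P + 59 gives 5P = 390, so P* = 78 and Q* = 137.
With the tax collected from consumers, demand (in seller-price terms) shifts: Qd = 449 − 4(P + 24).
New equilibrium: consumers pay 82.8, sellers receive 58.8, Q = 117.8. (Wedge: Pb − Ps = 24.)
Burden on consumers: 4.8; on sellers: 19.2. (They sum to 24.)
The less price-elastic side of the market bears the larger share of a per-unit tax.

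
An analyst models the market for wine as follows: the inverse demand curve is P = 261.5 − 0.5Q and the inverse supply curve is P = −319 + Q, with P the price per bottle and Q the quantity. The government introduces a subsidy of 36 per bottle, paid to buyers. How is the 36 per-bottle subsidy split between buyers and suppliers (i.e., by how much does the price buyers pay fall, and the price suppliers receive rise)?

Buyers gain 12 per bottle; suppliers gain 24 per bottle.

Inverting to Q(P) form: Qd = 523 − 2P; Qs = P + 319.
Without the subsidy, 523 − 2P = P + 319 gives 3P = 204, so P* = 68 and Q* = 387.
With a per-unit subsidy paid to buyers, each effectively pays P − 36, so demand becomes Qd = 523 − 2(P − 36).
Solving gives Q = 411 with buyers paying 56 and suppliers receiving 92 (the 36 wedge).
Gain to buyers: 12; to suppliers: 24. (They sum to 36.)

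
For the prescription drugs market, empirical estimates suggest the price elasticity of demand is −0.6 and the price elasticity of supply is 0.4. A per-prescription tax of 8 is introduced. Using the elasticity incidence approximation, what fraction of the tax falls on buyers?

Buyers' share ≈ 0.4.

Incidence ratio: buyers' share ≈ εs / (εs + |εd|) = 0.4 / (0.4 + 0.6) = 0.4.
Supply is the less elastic side, so buyers bear the smaller share.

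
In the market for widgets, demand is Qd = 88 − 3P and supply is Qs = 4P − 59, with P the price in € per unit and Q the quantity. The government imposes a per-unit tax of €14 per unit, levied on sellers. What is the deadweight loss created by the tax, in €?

Deadweight loss = €168.

Without the tax, 88 − 3P = 4P − 59 gives 7P = 147, so P* = €21 and Q* = 25.
With the tax collected from sellers, supply shifts: Qs = 4(P − 14) − 59.
Solving gives Q = 1 with buyers paying €29 and sellers receiving €15 (the €14 wedge).
Quantity falls by |ΔQ| = |25 − 1| = 24.
DWL = ½ · t · |ΔQ| = ½ · 14 · 24 = €168.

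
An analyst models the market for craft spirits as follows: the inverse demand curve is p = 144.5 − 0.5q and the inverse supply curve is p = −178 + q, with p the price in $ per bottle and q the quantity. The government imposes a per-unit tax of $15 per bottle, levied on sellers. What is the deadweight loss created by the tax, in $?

Rewrite in direct form: qd = 289 − 2p and qs = p + 178.
Before the tax: set 289 − 2p = p + 178 → p* = $37, q* = 215.
With the tax collected from sellers, supply shifts: qs = (p − 15) + 178.
New equilibrium: consumers pay $42, sellers receive $27, q = 205. (Wedge: pb − ps = 15.)
Quantity falls by |ΔQ| = |215 − 205| = 10.
DWL = ½ · t · |ΔQ| = ½ · 15 · 10 = $75.

Deadweight loss = $75.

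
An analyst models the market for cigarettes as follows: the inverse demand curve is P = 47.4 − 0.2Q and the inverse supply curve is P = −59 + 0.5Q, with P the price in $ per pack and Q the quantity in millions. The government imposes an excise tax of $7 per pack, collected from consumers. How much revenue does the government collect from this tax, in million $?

Rewrite in direct form: Qd = 237 − 5P and Qs = 2P + 118.
Without the tax, 237 − 5P = 2P + 118 gives 7P = 119, so P* = $17 and Q* = 152.
With the tax collected from consumers, demand (in seller-price terms) shifts: Qd = 237 − 5(P + 7).
New equilibrium: consumers pay $19, producers receive $12, Q = 142. (Wedge: Pb − Ps = 7.)
Revenue = t · Q = 7 · 142 = $994.

Tax revenue = $994 million.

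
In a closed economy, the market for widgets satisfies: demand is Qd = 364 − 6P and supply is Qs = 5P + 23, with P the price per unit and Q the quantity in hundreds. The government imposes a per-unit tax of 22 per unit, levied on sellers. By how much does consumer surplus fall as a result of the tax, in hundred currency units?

Consumer surplus falls by 1480 hundred.

Without the tax, 364 − 6P = 5P + 23 gives 11P = 341, so P* = 31 and Q* = 178.
With the tax collected from sellers, supply shifts: Qs = 5(P − 22) + 23.
Solving gives Q = 118 with buyers paying 41 and sellers receiving 19 (the 22 wedge).
ΔCS is the trapezoid between Q = 118 and Q = 178 of height 10: ½ · (178 + 118) · 10 = 1480.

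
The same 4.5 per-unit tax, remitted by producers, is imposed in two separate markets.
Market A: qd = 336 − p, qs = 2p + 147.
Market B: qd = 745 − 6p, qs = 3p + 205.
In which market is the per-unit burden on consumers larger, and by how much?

Market A, by 1.5.

Market A: pre-tax p* = 63, q* = 273; post-tax q = 270; per-unit burden on consumers = 3.
Market B: pre-tax p* = 60, q* = 385; post-tax q = 376; per-unit burden on consumers = 1.5.
Difference: 3 vs 1.5 → market A is larger by 1.5.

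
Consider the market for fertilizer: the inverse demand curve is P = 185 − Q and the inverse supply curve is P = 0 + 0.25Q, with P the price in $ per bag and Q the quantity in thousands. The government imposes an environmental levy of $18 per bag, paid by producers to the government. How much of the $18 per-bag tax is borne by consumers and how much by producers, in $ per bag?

Consumers bear $14.4 per bag; producers bear $3.6 per bag.

Inverting to Q(P) form: Qd = 185 − P; Qs = 4P.
Before the tax: set 185 − P = 4P → P* = $37, Q* = 148.
With the tax collected from producers, supply shifts: Qs = 4(P − 18).
Solving gives Q = 133.6 with consumers paying $51.4 and producers receiving $33.4 (the $18 wedge).
Burden on consumers: $14.4; on producers: $3.6. (They sum to $18.)
The less price-elastic side of the market bears the larger share of a per-unit tax.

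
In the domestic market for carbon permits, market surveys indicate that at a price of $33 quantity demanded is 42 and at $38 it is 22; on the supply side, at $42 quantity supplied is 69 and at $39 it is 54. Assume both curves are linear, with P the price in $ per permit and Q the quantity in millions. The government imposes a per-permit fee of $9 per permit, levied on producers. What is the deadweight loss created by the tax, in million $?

Demand slope: (22 − 42)/(38 − 33) = -4, so Qd = 174 − 4P.
Supply slope: (54 − 69)/(39 − 42) = 5, so Qs = 5P − 141.
Before the tax: set 174 − 4P = 5P − 141 → P* = $35, Q* = 34.
With the tax collected from producers, supply shifts: Qs = 5(P − 9) − 141.
New equilibrium: consumers pay $40, producers receive $31, Q = 14. (Wedge: Pb − Ps = 9.)
Quantity falls by |ΔQ| = |34 − 14| = 20.
DWL = ½ · t · |ΔQ| = ½ · 9 · 20 = $90.

Deadweight loss = $90 million.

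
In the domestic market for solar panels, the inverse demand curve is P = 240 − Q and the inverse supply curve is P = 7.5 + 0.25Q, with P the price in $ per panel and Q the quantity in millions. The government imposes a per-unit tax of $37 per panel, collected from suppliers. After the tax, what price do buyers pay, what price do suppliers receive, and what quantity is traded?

Buyers pay $83.6; suppliers receive $46.6; quantity = 156.4.

Inverting to Q(P) form: Qd = 240 − P; Qs = 4P − 30.
Without the tax, 240 − P = 4P − 30 gives 5P = 270, so P* = $54 and Q* = 186.
With the tax collected from suppliers, supply shifts: Qs = 4(P − 37) − 30.
Solving gives Q = 156.4 with buyers paying $83.6 and suppliers receiving $46.6 (the $37 wedge).
The less price-elastic side of the market bears the larger share of a per-unit tax.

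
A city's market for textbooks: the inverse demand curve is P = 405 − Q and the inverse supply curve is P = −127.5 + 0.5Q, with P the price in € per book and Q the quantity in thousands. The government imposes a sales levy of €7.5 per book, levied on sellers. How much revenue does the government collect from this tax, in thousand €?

Inverting to Q(P) form: Qd = 405 − P; Qs = 2P + 255.
Without the tax, 405 − P = 2P + 255 gives 3P = 150, so P* = €50 and Q* = 355.
With the tax collected from sellers, supply shifts: Qs = 2(P − 7.5) + 255.
New equilibrium: buyers pay €55, sellers receive €47.5, Q = 350. (Wedge: Pb − Ps = 7.5.)
Revenue = t · Q = 7.5 · 350 = €2625.

Tax revenue = €2625 thousand.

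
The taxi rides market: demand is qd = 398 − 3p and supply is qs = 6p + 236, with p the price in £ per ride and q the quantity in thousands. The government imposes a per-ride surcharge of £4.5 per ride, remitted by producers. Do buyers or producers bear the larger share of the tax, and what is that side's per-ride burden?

Buyers bear the larger share: £3 per ride.

Before the tax: set 398 − 3p = 6p + 236 → p* = £18, q* = 344.
With the tax collected from producers, supply shifts: qs = 6(p − 4.5) + 236.
Solving gives q = 335 with buyers paying £21 and producers receiving £16.5 (the £4.5 wedge).
Per-ride burden: buyers £3, producers £1.5.
Buyers take the larger share because demand is less price-elastic here (demand slope 3 vs supply slope 6).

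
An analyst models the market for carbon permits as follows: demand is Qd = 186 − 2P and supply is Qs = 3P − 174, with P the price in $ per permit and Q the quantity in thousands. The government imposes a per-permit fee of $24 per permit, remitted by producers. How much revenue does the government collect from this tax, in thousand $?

Tax revenue = $316.8 thousand.

Before the tax: set 186 − 2P = 3P − 174 → P* = $72, Q* = 42.
With the tax collected from producers, supply shifts: Qs = 3(P − 24) − 174.
Solving gives Q = 13.2 with buyers paying $86.4 and producers receiving $62.4 (the $24 wedge).
Revenue = t · Q = 24 · 13.2 = $316.8.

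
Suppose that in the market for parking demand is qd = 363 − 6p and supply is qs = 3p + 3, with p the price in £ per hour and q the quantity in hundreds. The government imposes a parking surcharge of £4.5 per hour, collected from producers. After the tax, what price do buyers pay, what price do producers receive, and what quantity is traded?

Buyers pay £41.5; producers receive £37; quantity = 114.

Before the tax: set 363 − 6p = 3p + 3 → p* = £40, q* = 123.
With the tax collected from producers, supply shifts: qs = 3(p − 4.5) + 3.
Solving gives q = 114 with buyers paying £41.5 and producers receiving £37 (the £4.5 wedge).
The less price-elastic side of the market bears the larger share of a per-unit tax.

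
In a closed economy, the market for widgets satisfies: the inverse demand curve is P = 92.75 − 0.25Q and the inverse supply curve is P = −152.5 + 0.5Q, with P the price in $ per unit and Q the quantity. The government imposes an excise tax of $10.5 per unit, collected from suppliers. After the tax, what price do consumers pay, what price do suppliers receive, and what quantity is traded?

Consumers pay $14.5; suppliers receive $4; quantity = 313.

Rewrite in direct form: Qd = 371 − 4P and Qs = 2P + 305.
Without the tax, 371 − 4P = 2P + 305 gives 6P = 66, so P* = $11 and Q* = 327.
With the tax collected from suppliers, supply shifts: Qs = 2(P − 10.5) + 305.
New equilibrium: consumers pay $14.5, suppliers receive $4, Q = 313. (Wedge: Pb − Ps = 10.5.)
The less price-elastic side of the market bears the larger share of a per-unit tax.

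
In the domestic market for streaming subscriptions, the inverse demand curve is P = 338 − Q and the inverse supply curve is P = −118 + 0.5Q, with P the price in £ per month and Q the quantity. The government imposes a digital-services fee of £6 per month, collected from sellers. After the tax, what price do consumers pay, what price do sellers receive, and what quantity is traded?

Consumers pay £38; sellers receive £32; quantity = 300.

Inverting to Q(P) form: Qd = 338 − P; Qs = 2P + 236.
Without the tax, 338 − P = 2P + 236 gives 3P = 102, so P* = £34 and Q* = 304.
With the tax collected from sellers, supply shifts: Qs = 2(P − 6) + 236.
Solving gives Q = 300 with consumers paying £38 and sellers receiving £32 (the £6 wedge).
The less price-elastic side of the market bears the larger share of a per-unit tax.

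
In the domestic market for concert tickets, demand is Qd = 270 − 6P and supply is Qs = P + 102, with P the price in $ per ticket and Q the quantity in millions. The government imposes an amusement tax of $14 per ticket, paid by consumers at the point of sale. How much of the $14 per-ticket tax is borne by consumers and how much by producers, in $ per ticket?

Consumers bear $2 per ticket; producers bear $12 per ticket.

Without the tax, 270 − 6P = P + 102 gives 7P = 168, so P* = $24 and Q* = 126.
With the tax collected from consumers, demand (in seller-price terms) shifts: Qd = 270 − 6(P + 14).
Solving gives Q = 114 with consumers paying $26 and producers receiving $12 (the $14 wedge).
Burden on consumers: $2; on producers: $12. (They sum to $14.)
The less price-elastic side of the market bears the larger share of a per-unit tax.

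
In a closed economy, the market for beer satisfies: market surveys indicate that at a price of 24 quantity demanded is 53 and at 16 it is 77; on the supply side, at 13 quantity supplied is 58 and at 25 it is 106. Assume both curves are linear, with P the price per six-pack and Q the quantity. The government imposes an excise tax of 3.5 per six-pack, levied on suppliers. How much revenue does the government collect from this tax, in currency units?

Tax revenue = 238.

Demand slope: (77 − 53)/(16 − 24) = -3, so Qd = 125 − 3P.
Supply slope: (106 − 58)/(25 − 13) = 4, so Qs = 4P + 6.
Before the tax: set 125 − 3P = 4P + 6 → P* = 17, Q* = 74.
With the tax collected from suppliers, supply shifts: Qs = 4(P − 3.5) + 6.
New equilibrium: consumers pay 19, suppliers receive 15.5, Q = 68. (Wedge: Pb − Ps = 3.5.)
Revenue = t · Q = 3.5 · 68 = 238.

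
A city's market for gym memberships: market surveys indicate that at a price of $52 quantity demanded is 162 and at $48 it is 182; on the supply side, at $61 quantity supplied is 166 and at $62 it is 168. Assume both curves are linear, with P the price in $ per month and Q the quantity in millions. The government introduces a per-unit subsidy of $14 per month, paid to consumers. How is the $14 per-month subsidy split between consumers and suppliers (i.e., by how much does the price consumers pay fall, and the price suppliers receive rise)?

Demand slope: (182 − 162)/(48 − 52) = -5, so Qd = 422 − 5P.
Supply slope: (168 − 166)/(62 − 61) = 2, so Qs = 2P + 44.
Without the subsidy, 422 − 5P = 2P + 44 gives 7P = 378, so P* = $54 and Q* = 152.
With a per-unit subsidy paid to consumers, each effectively pays P − 14, so demand becomes Qd = 422 − 5(P − 14).
Solving gives Q = 172 with consumers paying $50 and suppliers receiving $64 (the $14 wedge).
Gain to consumers: $4; to suppliers: $10. (They sum to $14.)

Consumers gain $4 per month; suppliers gain $10 per month.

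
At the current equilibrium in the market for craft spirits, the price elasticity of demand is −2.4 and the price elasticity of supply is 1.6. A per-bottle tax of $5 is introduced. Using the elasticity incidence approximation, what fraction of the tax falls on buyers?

Buyers' share ≈ 0.4.

Incidence ratio: buyers' share ≈ εs / (εs + |εd|) = 1.6 / (1.6 + 2.4) = 0.4.
Supply is the less elastic side, so buyers bear the smaller share.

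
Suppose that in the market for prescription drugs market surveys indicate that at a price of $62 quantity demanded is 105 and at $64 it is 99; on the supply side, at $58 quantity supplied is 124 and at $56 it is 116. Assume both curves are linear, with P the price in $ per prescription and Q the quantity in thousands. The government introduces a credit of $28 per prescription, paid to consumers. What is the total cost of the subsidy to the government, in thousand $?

Government outlay = $4704 thousand.

Demand slope: (99 − 105)/(64 − 62) = -3, so Qd = 291 − 3P.
Supply slope: (116 − 124)/(56 − 58) = 4, so Qs = 4P − 108.
Without the subsidy, 291 − 3P = 4P − 108 gives 7P = 399, so P* = $57 and Q* = 120.
With a per-unit subsidy paid to consumers, each effectively pays P − 28, so demand becomes Qd = 291 − 3(P − 28).
Solving gives Q = 168 with consumers paying $41 and producers receiving $69 (the $28 wedge).
Outlay = t · Q = 28 · 168 = $4704.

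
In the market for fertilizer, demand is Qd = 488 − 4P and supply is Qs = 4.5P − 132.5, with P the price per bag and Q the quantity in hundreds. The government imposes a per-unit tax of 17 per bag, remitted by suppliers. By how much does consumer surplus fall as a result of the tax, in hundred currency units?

Without the tax, 488 − 4P = 4.5P − 132.5 gives 8.5P = 620.5, so P* = 73 and Q* = 196.
With the tax collected from suppliers, supply shifts: Qs = 4.5(P − 17) − 132.5.
New equilibrium: buyers pay 82, suppliers receive 65, Q = 160. (Wedge: Pb − Ps = 17.)
ΔCS is the trapezoid between Q = 160 and Q = 196 of height 9: ½ · (196 + 160) · 9 = 1602.

Consumer surplus falls by 1602 hundred.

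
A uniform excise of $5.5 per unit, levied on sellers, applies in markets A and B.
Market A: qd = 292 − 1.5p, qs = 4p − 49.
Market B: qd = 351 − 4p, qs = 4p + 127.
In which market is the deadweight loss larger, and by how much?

Market A: pre-tax p* = $62, q* = 199; post-tax q = 193; deadweight loss = $16.5.
Market B: pre-tax p* = $28, q* = 239; post-tax q = 228; deadweight loss = $30.25.
Difference: $16.5 vs $30.25 → market B is larger by $13.75.

Market B, by $13.75.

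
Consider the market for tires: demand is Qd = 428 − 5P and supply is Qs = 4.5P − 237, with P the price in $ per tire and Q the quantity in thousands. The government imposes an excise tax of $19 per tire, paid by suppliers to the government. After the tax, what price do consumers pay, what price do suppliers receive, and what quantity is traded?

Before the tax: set 428 − 5P = 4.5P − 237 → P* = $70, Q* = 78.
With the tax collected from suppliers, supply shifts: Qs = 4.5(P − 19) − 237.
New equilibrium: consumers pay $79, suppliers receive $60, Q = 33. (Wedge: Pb − Ps = 19.)
The less price-elastic side of the market bears the larger share of a per-unit tax.

Consumers pay $79; suppliers receive $60; quantity = 33.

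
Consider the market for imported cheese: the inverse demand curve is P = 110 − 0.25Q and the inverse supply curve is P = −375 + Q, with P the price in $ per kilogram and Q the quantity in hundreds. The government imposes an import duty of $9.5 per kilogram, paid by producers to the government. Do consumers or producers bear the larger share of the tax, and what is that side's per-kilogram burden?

Producers bear the larger share: $7.6 per kilogram.

Rewrite in direct form: Qd = 440 − 4P and Qs = P + 375.
Without the tax, 440 − 4P = P + 375 gives 5P = 65, so P* = $13 and Q* = 388.
With the tax collected from producers, supply shifts: Qs = (P − 9.5) + 375.
New equilibrium: consumers pay $14.9, producers receive $5.4, Q = 380.4. (Wedge: Pb − Ps = 9.5.)
Per-kilogram burden: consumers $1.9, producers $7.6.
Producers take the larger share because supply is less price-elastic here (demand slope 4 vs supply slope 1).
The less price-elastic side of the market bears the larger share of a per-unit tax.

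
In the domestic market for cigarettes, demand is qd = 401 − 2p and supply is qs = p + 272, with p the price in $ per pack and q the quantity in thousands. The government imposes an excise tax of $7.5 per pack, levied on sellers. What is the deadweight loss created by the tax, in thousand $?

Deadweight loss = $18.75 thousand.

Without the tax, 401 − 2p = p + 272 gives 3p = 129, so p* = $43 and q* = 315.
With the tax collected from sellers, supply shifts: qs = (p − 7.5) + 272.
Solving gives q = 310 with consumers paying $45.5 and sellers receiving $38 (the $7.5 wedge).
Quantity falls by |ΔQ| = |315 − 310| = 5.
DWL = ½ · t · |ΔQ| = ½ · 7.5 · 5 = $18.75.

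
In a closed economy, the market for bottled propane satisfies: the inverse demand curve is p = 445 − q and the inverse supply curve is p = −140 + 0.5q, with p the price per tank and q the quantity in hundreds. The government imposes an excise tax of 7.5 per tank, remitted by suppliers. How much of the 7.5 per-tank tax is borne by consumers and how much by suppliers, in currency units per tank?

Inverting to q(p) form: qd = 445 − p; qs = 2p + 280.
Without the tax, 445 − p = 2p + 280 gives 3p = 165, so p* = 55 and q* = 390.
With the tax collected from suppliers, supply shifts: qs = 2(p − 7.5) + 280.
Solving gives q = 385 with consumers paying 60 and suppliers receiving 52.5 (the 7.5 wedge).
Burden on consumers: 5; on suppliers: 2.5. (They sum to 7.5.)
The less price-elastic side of the market bears the larger share of a per-unit tax.

Consumers bear 5 per tank; suppliers bear 2.5 per tank.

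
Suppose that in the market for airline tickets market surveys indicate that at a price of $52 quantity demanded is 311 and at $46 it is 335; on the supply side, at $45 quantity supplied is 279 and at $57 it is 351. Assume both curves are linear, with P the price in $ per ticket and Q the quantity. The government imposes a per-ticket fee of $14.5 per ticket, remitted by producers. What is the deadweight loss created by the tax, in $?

Deadweight loss = $252.3.

Demand slope: (335 − 311)/(46 − 52) = -4, so Qd = 519 − 4P.
Supply slope: (351 − 279)/(57 − 45) = 6, so Qs = 6P + 9.
Before the tax: set 519 − 4P = 6P + 9 → P* = $51, Q* = 315.
With the tax collected from producers, supply shifts: Qs = 6(P − 14.5) + 9.
New equilibrium: buyers pay $59.7, producers receive $45.2, Q = 280.2. (Wedge: Pb − Ps = 14.5.)
Quantity falls by |ΔQ| = |315 − 280.2| = 34.8.
DWL = ½ · t · |ΔQ| = ½ · 14.5 · 34.8 = $252.3.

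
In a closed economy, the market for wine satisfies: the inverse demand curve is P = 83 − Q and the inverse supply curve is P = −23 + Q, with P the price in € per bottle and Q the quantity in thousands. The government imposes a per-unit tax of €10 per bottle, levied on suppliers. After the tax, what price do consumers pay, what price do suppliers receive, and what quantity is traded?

Rewrite in direct form: Qd = 83 − P and Qs = P + 23.
Without the tax, 83 − P = P + 23 gives 2P = 60, so P* = €30 and Q* = 53.
With the tax collected from suppliers, supply shifts: Qs = (P − 10) + 23.
Solving gives Q = 48 with consumers paying €35 and suppliers receiving €25 (the €10 wedge).
The less price-elastic side of the market bears the larger share of a per-unit tax.

Consumers pay €35; suppliers receive €25; quantity = 48.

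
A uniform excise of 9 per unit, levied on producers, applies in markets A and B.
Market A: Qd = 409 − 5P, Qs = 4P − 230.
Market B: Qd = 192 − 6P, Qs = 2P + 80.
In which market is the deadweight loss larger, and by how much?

Market A, by 29.25.

Market A: pre-tax P* = 71, Q* = 54; post-tax Q = 34; deadweight loss = 90.
Market B: pre-tax P* = 14, Q* = 108; post-tax Q = 94.5; deadweight loss = 60.75.
Difference: 90 vs 60.75 → market A is larger by 29.25.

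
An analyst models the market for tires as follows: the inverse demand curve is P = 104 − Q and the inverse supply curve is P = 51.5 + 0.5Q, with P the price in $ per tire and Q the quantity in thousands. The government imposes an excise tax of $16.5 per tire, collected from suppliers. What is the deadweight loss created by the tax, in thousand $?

Deadweight loss = $90.75 thousand.

Rewrite in direct form: Qd = 104 − P and Qs = 2P − 103.
Before the tax: set 104 − P = 2P − 103 → P* = $69, Q* = 35.
With the tax collected from suppliers, supply shifts: Qs = 2(P − 16.5) − 103.
New equilibrium: buyers pay $80, suppliers receive $63.5, Q = 24. (Wedge: Pb − Ps = 16.5.)
Quantity falls by |ΔQ| = |35 − 24| = 11.
DWL = ½ · t · |ΔQ| = ½ · 16.5 · 11 = $90.75.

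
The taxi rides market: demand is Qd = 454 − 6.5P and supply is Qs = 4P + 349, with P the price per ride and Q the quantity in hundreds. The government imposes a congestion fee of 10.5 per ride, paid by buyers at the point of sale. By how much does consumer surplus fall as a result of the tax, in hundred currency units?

Without the tax, 454 − 6.5P = 4P + 349 gives 10.5P = 105, so P* = 10 and Q* = 389.
With the tax collected from buyers, demand (in seller-price terms) shifts: Qd = 454 − 6.5(P + 10.5).
New equilibrium: buyers pay 14, producers receive 3.5, Q = 363. (Wedge: Pb − Ps = 10.5.)
ΔCS is the trapezoid between Q = 363 and Q = 389 of height 4: ½ · (389 + 363) · 4 = 1504.

Consumer surplus falls by 1504 hundred.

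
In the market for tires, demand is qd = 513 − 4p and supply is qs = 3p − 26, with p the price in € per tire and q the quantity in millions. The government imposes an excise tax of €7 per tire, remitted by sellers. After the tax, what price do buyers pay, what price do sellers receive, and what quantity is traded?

Before the tax: set 513 − 4p = 3p − 26 → p* = €77, q* = 205.
With the tax collected from sellers, supply shifts: qs = 3(p − 7) − 26.
New equilibrium: buyers pay €80, sellers receive €73, q = 193. (Wedge: pb − ps = 7.)
The less price-elastic side of the market bears the larger share of a per-unit tax.

Buyers pay €80; sellers receive €73; quantity = 193.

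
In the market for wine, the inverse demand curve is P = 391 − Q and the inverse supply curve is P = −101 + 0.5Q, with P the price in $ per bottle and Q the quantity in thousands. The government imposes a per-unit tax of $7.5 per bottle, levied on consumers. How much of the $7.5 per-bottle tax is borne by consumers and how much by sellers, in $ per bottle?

Consumers bear $5 per bottle; sellers bear $2.5 per bottle.

Rewrite in direct form: Qd = 391 − P and Qs = 2P + 202.
Without the tax, 391 − P = 2P + 202 gives 3P = 189, so P* = $63 and Q* = 328.
With the tax collected from consumers, demand (in seller-price terms) shifts: Qd = 391 − (P + 7.5).
Solving gives Q = 323 with consumers paying $68 and sellers receiving $60.5 (the $7.5 wedge).
Burden on consumers: $5; on sellers: $2.5. (They sum to $7.5.)
The less price-elastic side of the market bears the larger share of a per-unit tax.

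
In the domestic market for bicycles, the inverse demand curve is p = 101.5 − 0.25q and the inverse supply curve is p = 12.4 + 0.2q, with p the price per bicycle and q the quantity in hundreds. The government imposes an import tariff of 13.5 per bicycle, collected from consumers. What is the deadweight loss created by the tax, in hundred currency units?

Rewrite in direct form: qd = 406 − 4p and qs = 5p − 62.
Before the tax: set 406 − 4p = 5p − 62 → p* = 52, q* = 198.
With the tax collected from consumers, demand (in seller-price terms) shifts: qd = 406 − 4(p + 13.5).
Solving gives q = 168 with consumers paying 59.5 and suppliers receiving 46 (the 13.5 wedge).
Quantity falls by |ΔQ| = |198 − 168| = 30.
DWL = ½ · t · |ΔQ| = ½ · 13.5 · 30 = 202.5.

Deadweight loss = 202.5 hundred.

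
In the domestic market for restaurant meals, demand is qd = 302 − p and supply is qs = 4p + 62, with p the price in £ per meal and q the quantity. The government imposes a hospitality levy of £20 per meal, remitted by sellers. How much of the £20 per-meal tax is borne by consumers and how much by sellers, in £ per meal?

Consumers bear £16 per meal; sellers bear £4 per meal.

Before the tax: set 302 − p = 4p + 62 → p* = £48, q* = 254.
With the tax collected from sellers, supply shifts: qs = 4(p − 20) + 62.
New equilibrium: consumers pay £64, sellers receive £44, q = 238. (Wedge: pb − ps = 20.)
Burden on consumers: £16; on sellers: £4. (They sum to £20.)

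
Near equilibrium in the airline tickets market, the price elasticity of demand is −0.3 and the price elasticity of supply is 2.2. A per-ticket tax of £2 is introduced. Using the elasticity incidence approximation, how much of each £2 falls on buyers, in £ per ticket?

Incidence ratio: buyers' share ≈ εs / (εs + |εd|) = 2.2 / (2.2 + 0.3) = 0.88.
So buyers bear ≈ 0.88 × £2 = £1.76; suppliers bear £0.24.

Buyers bear ≈ £1.76 per ticket.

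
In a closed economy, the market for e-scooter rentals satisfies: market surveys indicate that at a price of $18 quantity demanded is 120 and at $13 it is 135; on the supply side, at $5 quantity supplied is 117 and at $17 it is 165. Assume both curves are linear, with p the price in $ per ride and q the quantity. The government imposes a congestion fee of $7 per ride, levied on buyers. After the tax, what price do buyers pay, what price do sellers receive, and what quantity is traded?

Demand slope: (135 − 120)/(13 − 18) = -3, so qd = 174 − 3p.
Supply slope: (165 − 117)/(17 − 5) = 4, so qs = 4p + 97.
Without the tax, 174 − 3p = 4p + 97 gives 7p = 77, so p* = $11 and q* = 141.
With the tax collected from buyers, demand (in seller-price terms) shifts: qd = 174 − 3(p + 7).
New equilibrium: buyers pay $15, sellers receive $8, q = 129. (Wedge: pb − ps = 7.)
The less price-elastic side of the market bears the larger share of a per-unit tax.

Buyers pay $15; sellers receive $8; quantity = 129.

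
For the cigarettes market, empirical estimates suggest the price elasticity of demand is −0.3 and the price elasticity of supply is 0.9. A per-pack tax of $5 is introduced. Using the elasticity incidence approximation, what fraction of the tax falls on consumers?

Consumers' share ≈ 0.75.

Incidence ratio: consumers' share ≈ εs / (εs + |εd|) = 0.9 / (0.9 + 0.3) = 0.75.
Supply is the more elastic side, so consumers bear the larger share.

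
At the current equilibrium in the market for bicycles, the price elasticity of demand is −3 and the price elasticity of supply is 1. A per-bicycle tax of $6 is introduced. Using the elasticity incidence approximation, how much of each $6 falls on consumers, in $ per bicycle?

Incidence ratio: consumers' share ≈ εs / (εs + |εd|) = 1 / (1 + 3) = 0.25.
So consumers bear ≈ 0.25 × $6 = $1.5; producers bear $4.5.

Consumers bear ≈ $1.5 per bicycle.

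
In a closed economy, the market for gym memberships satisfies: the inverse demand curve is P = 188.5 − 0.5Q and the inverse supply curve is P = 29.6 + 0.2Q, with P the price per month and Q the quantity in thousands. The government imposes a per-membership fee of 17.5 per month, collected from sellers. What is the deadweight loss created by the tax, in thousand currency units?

Deadweight loss = 218.75 thousand.

Rewrite in direct form: Qd = 377 − 2P and Qs = 5P − 148.
Without the tax, 377 − 2P = 5P − 148 gives 7P = 525, so P* = 75 and Q* = 227.
With the tax collected from sellers, supply shifts: Qs = 5(P − 17.5) − 148.
New equilibrium: buyers pay 87.5, sellers receive 70, Q = 202. (Wedge: Pb − Ps = 17.5.)
Quantity falls by |ΔQ| = |227 − 202| = 25.
DWL = ½ · t · |ΔQ| = ½ · 17.5 · 25 = 218.75.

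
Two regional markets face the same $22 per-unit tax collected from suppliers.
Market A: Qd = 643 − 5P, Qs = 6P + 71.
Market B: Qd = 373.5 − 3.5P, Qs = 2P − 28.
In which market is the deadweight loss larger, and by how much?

Market A, by $352.

Market A: pre-tax P* = $52, Q* = 383; post-tax Q = 323; deadweight loss = $660.
Market B: pre-tax P* = $73, Q* = 118; post-tax Q = 90; deadweight loss = $308.
Difference: $660 vs $308 → market A is larger by $352.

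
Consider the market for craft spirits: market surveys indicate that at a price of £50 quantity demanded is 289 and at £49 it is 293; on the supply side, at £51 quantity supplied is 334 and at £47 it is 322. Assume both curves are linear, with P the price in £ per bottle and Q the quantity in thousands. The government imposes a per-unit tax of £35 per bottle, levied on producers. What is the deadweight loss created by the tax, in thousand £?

Deadweight loss = £1050 thousand.

Demand slope: (293 − 289)/(49 − 50) = -4, so Qd = 489 − 4P.
Supply slope: (322 − 334)/(47 − 51) = 3, so Qs = 3P + 181.
Before the tax: set 489 − 4P = 3P + 181 → P* = £44, Q* = 313.
With the tax collected from producers, supply shifts: Qs = 3(P − 35) + 181.
Solving gives Q = 253 with buyers paying £59 and producers receiving £24 (the £35 wedge).
Quantity falls by |ΔQ| = |313 − 253| = 60.
DWL = ½ · t · |ΔQ| = ½ · 35 · 60 = £1050.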